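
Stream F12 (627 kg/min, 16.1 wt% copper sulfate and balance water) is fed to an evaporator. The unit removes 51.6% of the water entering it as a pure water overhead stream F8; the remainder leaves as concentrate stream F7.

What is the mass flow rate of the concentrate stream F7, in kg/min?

water entering = 627×0.839 = 526.05 kg/min; overhead removed = 0.516×526.05 = 271.44 kg/min.
Concentrate = 627 − 271.44 = 355.56 kg/min.

355.6 kg/min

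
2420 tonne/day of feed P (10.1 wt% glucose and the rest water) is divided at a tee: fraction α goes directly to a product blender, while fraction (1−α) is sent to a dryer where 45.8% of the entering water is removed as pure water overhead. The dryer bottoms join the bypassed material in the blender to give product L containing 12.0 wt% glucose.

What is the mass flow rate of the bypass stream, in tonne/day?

All 2420×0.101 = 244.42 tonne/day of glucose reaches L, so L = 244.42/0.120 = 2036.8 tonne/day and vapour = 383.17 tonne/day.
The evaporator receives (1−α)·2420 of feed at 0.899 water and removes 0.458 of that water:
0.458×0.899×(1−α)×2420 = 383.17
(1−α) = 383.17/996.42 = 0.3845;  α = 0.6155.
Bypass flow = 0.6155×2420 = 1489.4 tonne/day.

1489 tonne/day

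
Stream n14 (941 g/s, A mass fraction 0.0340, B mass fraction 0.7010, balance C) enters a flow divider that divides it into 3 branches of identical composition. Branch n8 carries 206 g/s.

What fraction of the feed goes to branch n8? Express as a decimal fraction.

Fraction to n8 = 206/941 = 0.2189.

0.219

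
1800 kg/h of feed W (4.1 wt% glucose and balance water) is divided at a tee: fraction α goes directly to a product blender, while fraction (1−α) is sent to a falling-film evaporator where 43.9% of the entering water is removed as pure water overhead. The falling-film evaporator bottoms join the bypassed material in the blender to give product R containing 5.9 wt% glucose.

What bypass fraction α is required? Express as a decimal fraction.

0.275

All 1800×0.041 = 73.8 kg/h of glucose reaches R, so R = 73.8/0.059 = 1250.8 kg/h and vapour = 549.15 kg/h.
The evaporator receives (1−α)·1800 of feed at 0.959 water and removes 0.439 of that water:
0.439×0.959×(1−α)×1800 = 549.15
(1−α) = 549.15/757.8 = 0.7247;  α = 0.2753.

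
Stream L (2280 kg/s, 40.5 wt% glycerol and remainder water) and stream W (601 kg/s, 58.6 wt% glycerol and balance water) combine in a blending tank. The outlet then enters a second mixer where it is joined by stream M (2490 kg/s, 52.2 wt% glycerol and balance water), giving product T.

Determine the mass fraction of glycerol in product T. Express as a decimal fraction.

0.479

Overall, product flow = 5371 kg/s.
glycerol in = 2280×0.405 + 601×0.586 + 2490×0.522 = 2575.4 kg/s.
glycerol fraction in T = 0.479.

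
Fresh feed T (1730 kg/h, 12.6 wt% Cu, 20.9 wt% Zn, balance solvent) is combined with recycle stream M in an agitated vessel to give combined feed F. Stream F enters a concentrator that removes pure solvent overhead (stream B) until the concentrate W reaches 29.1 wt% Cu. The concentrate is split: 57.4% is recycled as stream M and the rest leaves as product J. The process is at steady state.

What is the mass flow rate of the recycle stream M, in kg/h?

1009 kg/h

Overall Cu balance (none leaves overhead): Cu in fresh feed = Cu in product, i.e. 1730×0.126 = (1−0.574)·W·0.291.
W = 217.98/(0.291×0.426) = 1758.4 kg/h.
Recycle M = 0.574×1758.4 = 1009.3 kg/h.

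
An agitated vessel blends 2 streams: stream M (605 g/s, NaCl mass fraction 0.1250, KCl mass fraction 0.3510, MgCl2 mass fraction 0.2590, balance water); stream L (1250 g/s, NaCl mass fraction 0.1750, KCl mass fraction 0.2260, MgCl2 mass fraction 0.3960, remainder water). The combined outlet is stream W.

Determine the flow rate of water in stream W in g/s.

414.1 g/s

water out = water in = 605×0.265 + 1250×0.203 = 414.08 g/s.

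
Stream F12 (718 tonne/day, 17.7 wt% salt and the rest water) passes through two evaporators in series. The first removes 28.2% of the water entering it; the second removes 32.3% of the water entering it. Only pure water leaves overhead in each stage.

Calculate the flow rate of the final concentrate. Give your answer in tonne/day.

414.3 tonne/day

water in feed = 718×0.823 = 590.91 tonne/day.
After stage 1: water left = (1−0.282)×590.91 = 424.28; stream total = 551.36 tonne/day.
After stage 2: water left = (1−0.323)×424.28 = 287.24; final concentrate = 414.32 tonne/day.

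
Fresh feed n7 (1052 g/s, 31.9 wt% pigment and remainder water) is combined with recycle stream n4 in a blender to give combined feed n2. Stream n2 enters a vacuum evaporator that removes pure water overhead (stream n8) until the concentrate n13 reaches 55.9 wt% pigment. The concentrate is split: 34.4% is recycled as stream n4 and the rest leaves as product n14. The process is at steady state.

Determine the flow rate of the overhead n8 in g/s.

451.7 g/s

Overall pigment balance (none leaves overhead): pigment in fresh feed = pigment in product, i.e. 1052×0.319 = (1−0.344)·n13·0.559.
n13 = 335.59/(0.559×0.656) = 915.15 g/s.
Recycle n4 = 0.344×915.15 = 314.81 g/s.
Combined feed n2 = 1052 + 314.81 = 1366.8 g/s.
Overhead n8 = n2 − n13 = 1366.8 − 915.15 = 451.66 g/s.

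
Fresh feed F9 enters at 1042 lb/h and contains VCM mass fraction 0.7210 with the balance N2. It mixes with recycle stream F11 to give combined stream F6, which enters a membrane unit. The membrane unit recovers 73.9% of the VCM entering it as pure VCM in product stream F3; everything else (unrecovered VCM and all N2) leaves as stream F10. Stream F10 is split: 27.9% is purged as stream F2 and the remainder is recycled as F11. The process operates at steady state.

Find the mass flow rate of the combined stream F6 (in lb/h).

N2 enters only via F9 and leaves only via the purge: 1042×0.279 = 0.279×(N2 in F10), and the membrane unit passes all N2, so N2 in F6 = N2 in F10 = 1042 lb/h.
VCM in F6: m_A = 1042×0.721 + (1−0.279)·(1−0.739)·m_A, so m_A = 751.28/0.8118 = 925.43 lb/h.
F6 = 925.43 + 1042 = 1967.4 lb/h.

1967 lb/h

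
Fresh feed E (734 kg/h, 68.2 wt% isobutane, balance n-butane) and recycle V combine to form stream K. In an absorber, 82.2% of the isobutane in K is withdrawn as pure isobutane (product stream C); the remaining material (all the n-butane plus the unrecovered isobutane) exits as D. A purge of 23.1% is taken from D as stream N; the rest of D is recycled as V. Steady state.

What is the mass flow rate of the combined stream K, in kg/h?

1590 kg/h

n-butane enters only via E and leaves only via the purge: 734×0.318 = 0.231×(n-butane in D), and the absorber passes all n-butane, so n-butane in K = n-butane in D = 1010.4 kg/h.
isobutane in K: m_A = 734×0.682 + (1−0.231)·(1−0.822)·m_A, so m_A = 500.59/0.8631 = 579.98 kg/h.
K = 579.98 + 1010.4 = 1590.4 kg/h.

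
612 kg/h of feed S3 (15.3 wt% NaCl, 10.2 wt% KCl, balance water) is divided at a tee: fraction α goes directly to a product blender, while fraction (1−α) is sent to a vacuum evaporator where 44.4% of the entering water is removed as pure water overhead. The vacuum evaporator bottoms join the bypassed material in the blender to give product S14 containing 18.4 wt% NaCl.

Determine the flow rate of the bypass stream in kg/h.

300.3 kg/h

All 612×0.153 = 93.636 kg/h of NaCl reaches S14, so S14 = 93.636/0.184 = 508.89 kg/h and vapour = 103.11 kg/h.
The evaporator receives (1−α)·612 of feed at 0.745 water and removes 0.444 of that water:
0.444×0.745×(1−α)×612 = 103.11
(1−α) = 103.11/202.44 = 0.5093;  α = 0.4907.
Bypass flow = 0.4907×612 = 300.29 kg/h.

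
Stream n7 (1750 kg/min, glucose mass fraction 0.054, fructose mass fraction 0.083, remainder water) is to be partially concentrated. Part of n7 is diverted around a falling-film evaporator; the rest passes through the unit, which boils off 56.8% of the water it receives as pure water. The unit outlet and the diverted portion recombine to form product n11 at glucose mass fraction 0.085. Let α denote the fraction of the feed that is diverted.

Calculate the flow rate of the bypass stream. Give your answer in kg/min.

All 1750×0.054 = 94.5 kg/min of glucose reaches n11, so n11 = 94.5/0.085 = 1111.8 kg/min and vapour = 638.24 kg/min.
The evaporator receives (1−α)·1750 of feed at 0.863 water and removes 0.568 of that water:
0.568×0.863×(1−α)×1750 = 638.24
(1−α) = 638.24/857.82 = 0.7440;  α = 0.2560.
Bypass flow = 0.2560×1750 = 447.97 kg/min.

448 kg/min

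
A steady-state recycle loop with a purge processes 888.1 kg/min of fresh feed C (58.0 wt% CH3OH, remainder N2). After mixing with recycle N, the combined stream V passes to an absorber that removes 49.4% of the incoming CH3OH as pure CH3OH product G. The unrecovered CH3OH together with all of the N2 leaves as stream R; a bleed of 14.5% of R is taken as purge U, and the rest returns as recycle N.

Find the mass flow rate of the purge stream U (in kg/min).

439.6 kg/min

N2 enters only via C and leaves only via the purge: 888.1×0.420 = 0.145×(N2 in R), and the absorber passes all N2, so N2 in V = N2 in R = 2572.4 kg/min.
CH3OH in V: m_A = 888.1×0.580 + (1−0.145)·(1−0.494)·m_A, so m_A = 515.1/0.5674 = 907.87 kg/min.
R = (1−0.494)×907.87 + 2572.4 = 3031.8 kg/min.
Purge U = 0.145×3031.8 = 439.61 kg/min.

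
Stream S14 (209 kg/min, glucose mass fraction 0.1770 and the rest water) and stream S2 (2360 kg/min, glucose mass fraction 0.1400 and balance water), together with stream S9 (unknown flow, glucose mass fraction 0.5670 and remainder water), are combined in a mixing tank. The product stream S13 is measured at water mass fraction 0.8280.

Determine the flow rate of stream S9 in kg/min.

188.5 kg/min

Let S9 be the unknown flow. Total out = 2569 + S9.
water balance: 2201.6 + 0.433·S9 = 0.828·(2569 + S9)
(0.433 − 0.828)·S9 = 0.828×2569 − 2201.6 = -74.475
S9 = -74.475 / -0.395 = 188.54 kg/min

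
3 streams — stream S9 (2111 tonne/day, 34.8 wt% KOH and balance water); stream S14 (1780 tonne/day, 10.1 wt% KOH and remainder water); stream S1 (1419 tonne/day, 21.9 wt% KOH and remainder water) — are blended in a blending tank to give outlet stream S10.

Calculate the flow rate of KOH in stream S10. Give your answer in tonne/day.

KOH out = KOH in = 2111×0.348 + 1780×0.101 + 1419×0.219 = 1225.2 tonne/day.

1225 tonne/day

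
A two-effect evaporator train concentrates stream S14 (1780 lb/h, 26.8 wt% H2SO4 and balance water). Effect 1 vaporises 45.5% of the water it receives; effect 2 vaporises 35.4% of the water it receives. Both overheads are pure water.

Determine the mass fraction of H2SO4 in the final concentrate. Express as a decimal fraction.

water in feed = 1780×0.732 = 1303 lb/h.
After stage 1: water left = (1−0.455)×1303 = 710.11; stream total = 1187.2 lb/h.
After stage 2: water left = (1−0.354)×710.11 = 458.73; final concentrate = 935.77 lb/h.
H2SO4 fraction = 477.04/935.77 = 0.5098.

0.5098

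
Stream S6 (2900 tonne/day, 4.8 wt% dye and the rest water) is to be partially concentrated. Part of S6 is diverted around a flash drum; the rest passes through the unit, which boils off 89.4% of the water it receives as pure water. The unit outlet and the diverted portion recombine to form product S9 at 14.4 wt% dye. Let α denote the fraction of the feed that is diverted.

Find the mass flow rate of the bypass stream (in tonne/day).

All 2900×0.048 = 139.2 tonne/day of dye reaches S9, so S9 = 139.2/0.144 = 966.67 tonne/day and vapour = 1933.3 tonne/day.
The evaporator receives (1−α)·2900 of feed at 0.952 water and removes 0.894 of that water:
0.894×0.952×(1−α)×2900 = 1933.3
(1−α) = 1933.3/2468.2 = 0.7833;  α = 0.2167.
Bypass flow = 0.2167×2900 = 628.4 tonne/day.

628.4 tonne/day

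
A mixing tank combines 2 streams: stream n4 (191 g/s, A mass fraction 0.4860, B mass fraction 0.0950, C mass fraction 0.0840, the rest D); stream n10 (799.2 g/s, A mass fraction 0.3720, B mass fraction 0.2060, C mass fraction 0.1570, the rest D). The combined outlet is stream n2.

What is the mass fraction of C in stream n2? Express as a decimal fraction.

Total flow out = 191 + 799.2 = 990.2 g/s.
C in = 191×0.084 + 799.2×0.157 = 141.52 g/s.
C mass fraction in n2 = 141.52/990.2 = 0.1429.

0.1429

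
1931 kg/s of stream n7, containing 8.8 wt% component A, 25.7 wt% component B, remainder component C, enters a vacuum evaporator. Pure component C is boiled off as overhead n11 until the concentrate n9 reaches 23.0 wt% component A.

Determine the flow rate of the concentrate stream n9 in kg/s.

component A is conserved: 1931×0.088 = 169.93 kg/s all reports to the concentrate.
Concentrate = 169.93/(target fraction) = 738.82 kg/s.

738.8 kg/s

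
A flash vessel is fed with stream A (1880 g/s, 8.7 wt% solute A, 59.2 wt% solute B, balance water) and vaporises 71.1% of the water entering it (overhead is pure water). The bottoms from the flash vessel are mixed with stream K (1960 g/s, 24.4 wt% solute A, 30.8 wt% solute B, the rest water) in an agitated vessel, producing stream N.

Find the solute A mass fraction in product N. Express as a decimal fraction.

0.1882

Vapour removed = 0.711×0.321×1880 = 429.07 g/s; concentrate = 1450.9 g/s.
solute A reaching the mixer = 163.56 (from concentrate) + 1960×0.244 = 641.8 g/s.
Product flow = 1450.9 + 1960 = 3410.9 g/s; solute A fraction = 0.1882.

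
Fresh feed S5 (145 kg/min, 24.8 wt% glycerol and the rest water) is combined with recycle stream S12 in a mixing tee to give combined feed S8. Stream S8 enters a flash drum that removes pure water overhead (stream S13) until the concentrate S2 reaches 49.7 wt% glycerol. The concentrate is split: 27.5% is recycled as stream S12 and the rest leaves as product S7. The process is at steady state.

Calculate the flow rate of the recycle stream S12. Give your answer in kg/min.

27.44 kg/min

Overall glycerol balance (none leaves overhead): glycerol in fresh feed = glycerol in product, i.e. 145×0.248 = (1−0.275)·S2·0.497.
S2 = 35.96/(0.497×0.725) = 99.799 kg/min.
Recycle S12 = 0.275×99.799 = 27.445 kg/min.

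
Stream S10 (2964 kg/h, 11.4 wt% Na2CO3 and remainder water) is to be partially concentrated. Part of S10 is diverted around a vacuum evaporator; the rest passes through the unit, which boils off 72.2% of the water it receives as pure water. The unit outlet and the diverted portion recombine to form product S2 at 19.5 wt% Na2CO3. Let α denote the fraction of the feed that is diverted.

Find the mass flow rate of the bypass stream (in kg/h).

All 2964×0.114 = 337.9 kg/h of Na2CO3 reaches S2, so S2 = 337.9/0.195 = 1732.8 kg/h and vapour = 1231.2 kg/h.
The evaporator receives (1−α)·2964 of feed at 0.886 water and removes 0.722 of that water:
0.722×0.886×(1−α)×2964 = 1231.2
(1−α) = 1231.2/1896 = 0.6494;  α = 0.3506.
Bypass flow = 0.3506×2964 = 1039.3 kg/h.

1039 kg/h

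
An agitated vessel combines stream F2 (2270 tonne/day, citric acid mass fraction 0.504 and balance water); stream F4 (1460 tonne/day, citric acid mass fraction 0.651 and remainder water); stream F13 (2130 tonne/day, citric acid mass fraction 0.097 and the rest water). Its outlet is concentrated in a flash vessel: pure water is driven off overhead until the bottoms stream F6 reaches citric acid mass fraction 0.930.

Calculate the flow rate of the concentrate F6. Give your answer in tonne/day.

2474 tonne/day

citric acid entering = 2270×0.504 + 1460×0.651 + 2130×0.097 = 2301.2 tonne/day.
All citric acid reports to F6, so F6 = 2301.2/0.930 = 2474.4 tonne/day.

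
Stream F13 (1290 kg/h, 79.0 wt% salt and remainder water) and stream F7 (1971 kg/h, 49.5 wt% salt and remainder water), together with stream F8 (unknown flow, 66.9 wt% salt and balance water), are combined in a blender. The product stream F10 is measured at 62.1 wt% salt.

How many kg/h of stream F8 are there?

632 kg/h

Let F8 be the unknown flow. Total out = 3261 + F8.
salt balance: 1994.7 + 0.669·F8 = 0.621·(3261 + F8)
(0.669 − 0.621)·F8 = 0.621×3261 − 1994.7 = 30.336
F8 = 30.336 / 0.048 = 632 kg/h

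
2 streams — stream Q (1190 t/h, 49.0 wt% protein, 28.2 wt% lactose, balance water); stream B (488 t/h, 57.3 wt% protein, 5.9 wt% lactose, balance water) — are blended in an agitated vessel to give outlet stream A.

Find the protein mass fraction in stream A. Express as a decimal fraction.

0.514

Total flow out = 1190 + 488 = 1678 t/h.
protein in = 1190×0.490 + 488×0.573 = 862.72 t/h.
protein mass fraction in A = 862.72/1678 = 0.514.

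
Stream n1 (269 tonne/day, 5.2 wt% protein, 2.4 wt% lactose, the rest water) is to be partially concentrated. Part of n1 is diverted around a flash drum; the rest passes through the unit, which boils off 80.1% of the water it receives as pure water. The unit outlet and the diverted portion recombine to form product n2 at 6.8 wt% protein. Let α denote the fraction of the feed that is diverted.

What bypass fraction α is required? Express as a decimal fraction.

All 269×0.052 = 13.988 tonne/day of protein reaches n2, so n2 = 13.988/0.068 = 205.71 tonne/day and vapour = 63.294 tonne/day.
The evaporator receives (1−α)·269 of feed at 0.924 water and removes 0.801 of that water:
0.801×0.924×(1−α)×269 = 63.294
(1−α) = 63.294/199.09 = 0.3179;  α = 0.6821.

0.682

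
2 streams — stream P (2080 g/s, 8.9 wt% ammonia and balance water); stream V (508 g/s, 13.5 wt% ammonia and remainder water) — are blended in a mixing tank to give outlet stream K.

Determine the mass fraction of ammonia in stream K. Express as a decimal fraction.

0.098

Total flow out = 2080 + 508 = 2588 g/s.
ammonia in = 2080×0.089 + 508×0.135 = 253.7 g/s.
ammonia mass fraction in K = 253.7/2588 = 0.098.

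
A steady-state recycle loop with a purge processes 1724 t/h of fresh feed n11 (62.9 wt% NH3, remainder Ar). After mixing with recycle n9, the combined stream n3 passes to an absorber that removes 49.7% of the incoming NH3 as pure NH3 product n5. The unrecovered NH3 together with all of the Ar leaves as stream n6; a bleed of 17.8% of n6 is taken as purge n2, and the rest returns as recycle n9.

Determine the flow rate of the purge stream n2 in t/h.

Ar enters only via n11 and leaves only via the purge: 1724×0.371 = 0.178×(Ar in n6), and the absorber passes all Ar, so Ar in n3 = Ar in n6 = 3593.3 t/h.
NH3 in n3: m_A = 1724×0.629 + (1−0.178)·(1−0.497)·m_A, so m_A = 1084.4/0.5865 = 1848.8 t/h.
n6 = (1−0.497)×1848.8 + 3593.3 = 4523.2 t/h.
Purge n2 = 0.178×4523.2 = 805.14 t/h.

805.1 t/h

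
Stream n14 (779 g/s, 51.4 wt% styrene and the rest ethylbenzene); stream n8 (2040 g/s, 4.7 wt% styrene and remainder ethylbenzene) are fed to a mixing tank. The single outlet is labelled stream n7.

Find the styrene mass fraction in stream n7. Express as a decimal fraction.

Total flow out = 779 + 2040 = 2819 g/s.
styrene in = 779×0.514 + 2040×0.047 = 496.29 g/s.
styrene mass fraction in n7 = 496.29/2819 = 0.1761.

0.1761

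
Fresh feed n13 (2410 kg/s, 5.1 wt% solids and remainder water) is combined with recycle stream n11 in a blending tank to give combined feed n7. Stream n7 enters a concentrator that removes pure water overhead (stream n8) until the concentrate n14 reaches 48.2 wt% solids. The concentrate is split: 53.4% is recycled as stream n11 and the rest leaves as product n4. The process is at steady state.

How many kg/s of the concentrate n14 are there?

547.2 kg/s

Overall solids balance (none leaves overhead): solids in fresh feed = solids in product, i.e. 2410×0.051 = (1−0.534)·n14·0.482.
n14 = 122.91/(0.482×0.466) = 547.21 kg/s.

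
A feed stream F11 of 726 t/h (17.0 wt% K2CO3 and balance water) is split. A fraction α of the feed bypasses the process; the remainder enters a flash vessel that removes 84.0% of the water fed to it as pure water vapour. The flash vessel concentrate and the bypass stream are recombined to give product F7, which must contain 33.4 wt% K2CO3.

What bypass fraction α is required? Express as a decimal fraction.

0.296

All 726×0.170 = 123.42 t/h of K2CO3 reaches F7, so F7 = 123.42/0.334 = 369.52 t/h and vapour = 356.48 t/h.
The evaporator receives (1−α)·726 of feed at 0.830 water and removes 0.840 of that water:
0.840×0.830×(1−α)×726 = 356.48
(1−α) = 356.48/506.17 = 0.7043;  α = 0.2957.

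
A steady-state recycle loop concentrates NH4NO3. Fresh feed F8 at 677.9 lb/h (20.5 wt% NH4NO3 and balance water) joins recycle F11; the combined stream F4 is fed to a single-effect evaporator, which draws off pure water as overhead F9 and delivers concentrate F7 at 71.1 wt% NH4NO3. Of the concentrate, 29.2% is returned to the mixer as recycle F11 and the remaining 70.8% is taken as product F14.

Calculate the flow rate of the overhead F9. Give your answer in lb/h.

482.4 lb/h

Overall NH4NO3 balance (none leaves overhead): NH4NO3 in fresh feed = NH4NO3 in product, i.e. 677.9×0.205 = (1−0.292)·F7·0.711.
F7 = 138.97/(0.711×0.708) = 276.07 lb/h.
Recycle F11 = 0.292×276.07 = 80.612 lb/h.
Combined feed F4 = 677.9 + 80.612 = 758.51 lb/h.
Overhead F9 = F4 − F7 = 758.51 − 276.07 = 482.44 lb/h.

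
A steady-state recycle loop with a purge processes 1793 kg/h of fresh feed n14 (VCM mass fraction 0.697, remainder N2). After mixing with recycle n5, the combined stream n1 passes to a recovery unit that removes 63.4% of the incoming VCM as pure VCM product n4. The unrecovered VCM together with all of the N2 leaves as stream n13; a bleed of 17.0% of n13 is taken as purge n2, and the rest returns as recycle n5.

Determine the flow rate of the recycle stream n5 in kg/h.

N2 enters only via n14 and leaves only via the purge: 1793×0.303 = 0.170×(N2 in n13), and the recovery unit passes all N2, so N2 in n1 = N2 in n13 = 3195.8 kg/h.
VCM in n1: m_A = 1793×0.697 + (1−0.170)·(1−0.634)·m_A, so m_A = 1249.7/0.6962 = 1795 kg/h.
n13 = (1−0.634)×1795 + 3195.8 = 3852.7 kg/h.
Recycle n5 = (1−0.170)×3852.7 = 3197.8 kg/h.

3198 kg/h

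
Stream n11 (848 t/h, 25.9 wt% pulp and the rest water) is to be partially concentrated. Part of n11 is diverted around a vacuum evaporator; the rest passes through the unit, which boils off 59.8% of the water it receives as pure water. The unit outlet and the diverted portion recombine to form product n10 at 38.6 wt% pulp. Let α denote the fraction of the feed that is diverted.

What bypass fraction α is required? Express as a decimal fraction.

0.257

All 848×0.259 = 219.63 t/h of pulp reaches n10, so n10 = 219.63/0.386 = 568.99 t/h and vapour = 279.01 t/h.
The evaporator receives (1−α)·848 of feed at 0.741 water and removes 0.598 of that water:
0.598×0.741×(1−α)×848 = 279.01
(1−α) = 279.01/375.76 = 0.7425;  α = 0.2575.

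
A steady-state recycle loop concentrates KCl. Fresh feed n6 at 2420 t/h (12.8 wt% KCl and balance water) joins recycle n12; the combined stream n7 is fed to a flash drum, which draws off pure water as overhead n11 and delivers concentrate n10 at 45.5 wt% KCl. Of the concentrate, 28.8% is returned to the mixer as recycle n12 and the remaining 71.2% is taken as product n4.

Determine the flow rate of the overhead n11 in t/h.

Overall KCl balance (none leaves overhead): KCl in fresh feed = KCl in product, i.e. 2420×0.128 = (1−0.288)·n10·0.455.
n10 = 309.76/(0.455×0.712) = 956.17 t/h.
Recycle n12 = 0.288×956.17 = 275.38 t/h.
Combined feed n7 = 2420 + 275.38 = 2695.4 t/h.
Overhead n11 = n7 − n10 = 2695.4 − 956.17 = 1739.2 t/h.

1739 t/h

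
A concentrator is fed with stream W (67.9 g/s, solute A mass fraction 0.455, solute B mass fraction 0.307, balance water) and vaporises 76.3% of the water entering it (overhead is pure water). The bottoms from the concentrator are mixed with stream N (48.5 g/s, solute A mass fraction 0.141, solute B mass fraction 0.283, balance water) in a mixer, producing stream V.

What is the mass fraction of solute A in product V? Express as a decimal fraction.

0.363

Vapour removed = 0.763×0.238×67.9 = 12.33 g/s; concentrate = 55.57 g/s.
solute A reaching the mixer = 30.895 (from concentrate) + 48.5×0.141 = 37.733 g/s.
Product flow = 55.57 + 48.5 = 104.07 g/s; solute A fraction = 0.363.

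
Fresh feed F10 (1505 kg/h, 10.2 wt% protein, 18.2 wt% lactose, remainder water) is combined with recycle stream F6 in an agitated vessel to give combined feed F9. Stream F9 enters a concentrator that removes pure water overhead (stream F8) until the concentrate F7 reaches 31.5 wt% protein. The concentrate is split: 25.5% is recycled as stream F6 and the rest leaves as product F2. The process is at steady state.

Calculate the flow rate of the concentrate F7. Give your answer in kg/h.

Overall protein balance (none leaves overhead): protein in fresh feed = protein in product, i.e. 1505×0.102 = (1−0.255)·F7·0.315.
F7 = 153.51/(0.315×0.745) = 654.14 kg/h.

654.1 kg/h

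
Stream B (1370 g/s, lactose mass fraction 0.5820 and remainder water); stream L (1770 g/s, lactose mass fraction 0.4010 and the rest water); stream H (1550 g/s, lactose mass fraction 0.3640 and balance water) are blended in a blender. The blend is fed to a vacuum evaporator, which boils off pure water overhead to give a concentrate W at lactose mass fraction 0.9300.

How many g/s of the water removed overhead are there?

2463 g/s

lactose entering = 1370×0.582 + 1770×0.401 + 1550×0.364 = 2071.3 g/s.
All lactose reports to W, so W = 2071.3/0.930 = 2227.2 g/s.
Total feed = 4690 g/s; overhead = 4690 − 2227.2 = 2462.8 g/s.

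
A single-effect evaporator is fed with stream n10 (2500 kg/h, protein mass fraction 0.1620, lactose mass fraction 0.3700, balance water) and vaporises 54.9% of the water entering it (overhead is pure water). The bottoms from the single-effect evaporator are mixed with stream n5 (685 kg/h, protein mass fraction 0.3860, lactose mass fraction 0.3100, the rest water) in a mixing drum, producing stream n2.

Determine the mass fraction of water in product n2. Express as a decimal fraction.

Vapour removed = 0.549×0.468×2500 = 642.33 kg/h; concentrate = 1857.7 kg/h.
water reaching the mixer = 527.67 (from concentrate) + 685×0.304 = 735.91 kg/h.
Product flow = 1857.7 + 685 = 2542.7 kg/h; water fraction = 0.2894.

0.2894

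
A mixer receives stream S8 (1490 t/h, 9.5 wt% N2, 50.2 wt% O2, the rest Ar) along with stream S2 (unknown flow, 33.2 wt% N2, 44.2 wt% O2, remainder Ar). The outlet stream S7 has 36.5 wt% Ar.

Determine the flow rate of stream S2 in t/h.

Let S2 be the unknown flow. Total out = 1490 + S2.
Ar balance: 600.47 + 0.226·S2 = 0.365·(1490 + S2)
(0.226 − 0.365)·S2 = 0.365×1490 − 600.47 = -56.62
S2 = -56.62 / -0.139 = 407.34 t/h

407.3 t/h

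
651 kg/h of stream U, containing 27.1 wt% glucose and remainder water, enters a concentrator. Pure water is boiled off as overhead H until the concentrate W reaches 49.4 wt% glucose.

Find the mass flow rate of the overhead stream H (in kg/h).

glucose is conserved: 651×0.271 = 176.42 kg/h all reports to the concentrate.
Concentrate = 176.42/(target fraction) = 357.13 kg/h.
Overhead = 651 − 357.13 = 293.87 kg/h.

293.9 kg/h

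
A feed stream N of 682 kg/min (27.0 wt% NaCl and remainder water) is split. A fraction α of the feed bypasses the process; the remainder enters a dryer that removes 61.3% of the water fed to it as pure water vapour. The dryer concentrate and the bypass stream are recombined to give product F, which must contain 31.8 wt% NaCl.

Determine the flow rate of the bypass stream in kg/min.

All 682×0.270 = 184.14 kg/min of NaCl reaches F, so F = 184.14/0.318 = 579.06 kg/min and vapour = 102.94 kg/min.
The evaporator receives (1−α)·682 of feed at 0.730 water and removes 0.613 of that water:
0.613×0.730×(1−α)×682 = 102.94
(1−α) = 102.94/305.19 = 0.3373;  α = 0.6627.
Bypass flow = 0.6627×682 = 451.95 kg/min.

452 kg/min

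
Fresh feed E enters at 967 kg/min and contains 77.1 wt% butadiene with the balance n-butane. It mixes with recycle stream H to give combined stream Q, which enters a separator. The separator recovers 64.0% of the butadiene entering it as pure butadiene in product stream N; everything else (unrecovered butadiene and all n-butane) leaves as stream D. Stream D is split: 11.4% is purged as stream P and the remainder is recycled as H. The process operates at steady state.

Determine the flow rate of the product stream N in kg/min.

butadiene in Q: m_A = 967×0.771 + (1−0.114)·(1−0.640)·m_A, so m_A = 745.56/0.6810 = 1094.7 kg/min.
Product N = 0.640×1094.7 = 700.63 kg/min.

700.6 kg/min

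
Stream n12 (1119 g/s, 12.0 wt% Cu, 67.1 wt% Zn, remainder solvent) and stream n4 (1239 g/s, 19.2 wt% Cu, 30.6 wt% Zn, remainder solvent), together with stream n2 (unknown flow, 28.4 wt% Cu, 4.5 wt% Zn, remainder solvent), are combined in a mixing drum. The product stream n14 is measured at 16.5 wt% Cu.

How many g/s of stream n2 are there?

142 g/s

Let n2 be the unknown flow. Total out = 2358 + n2.
Cu balance: 372.17 + 0.284·n2 = 0.165·(2358 + n2)
(0.284 − 0.165)·n2 = 0.165×2358 − 372.17 = 16.902
n2 = 16.902 / 0.119 = 142.03 g/s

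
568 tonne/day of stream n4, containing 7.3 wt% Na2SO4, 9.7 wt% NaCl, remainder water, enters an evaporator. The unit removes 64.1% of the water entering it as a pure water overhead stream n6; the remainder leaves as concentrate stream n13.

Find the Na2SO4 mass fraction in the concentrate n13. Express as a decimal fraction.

0.156

Na2SO4 is not removed: 568×0.073 = 41.464 tonne/day of Na2SO4 enters n13.
water entering = 568×0.830 = 471.44 tonne/day; overhead removed = 0.641×471.44 = 302.19 tonne/day.
Concentrate = 568 − 302.19 = 265.81 tonne/day.
Mass fraction = 41.464/265.81 = 0.156.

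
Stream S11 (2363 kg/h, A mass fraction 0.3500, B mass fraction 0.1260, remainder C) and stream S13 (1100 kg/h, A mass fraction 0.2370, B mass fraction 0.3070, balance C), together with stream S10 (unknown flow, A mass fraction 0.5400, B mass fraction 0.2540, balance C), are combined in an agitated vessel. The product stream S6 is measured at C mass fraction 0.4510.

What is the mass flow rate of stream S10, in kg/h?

Let S10 be the unknown flow. Total out = 3463 + S10.
C balance: 1739.8 + 0.206·S10 = 0.451·(3463 + S10)
(0.206 − 0.451)·S10 = 0.451×3463 − 1739.8 = -178
S10 = -178 / -0.245 = 726.53 kg/h

726.5 kg/h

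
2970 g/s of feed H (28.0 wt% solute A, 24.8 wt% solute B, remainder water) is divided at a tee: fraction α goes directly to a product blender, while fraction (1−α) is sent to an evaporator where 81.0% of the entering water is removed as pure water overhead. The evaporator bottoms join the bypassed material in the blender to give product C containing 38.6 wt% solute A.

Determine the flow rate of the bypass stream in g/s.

All 2970×0.280 = 831.6 g/s of solute A reaches C, so C = 831.6/0.386 = 2154.4 g/s and vapour = 815.6 g/s.
The evaporator receives (1−α)·2970 of feed at 0.472 water and removes 0.810 of that water:
0.810×0.472×(1−α)×2970 = 815.6
(1−α) = 815.6/1135.5 = 0.7183;  α = 0.2817.
Bypass flow = 0.2817×2970 = 836.72 g/s.

836.7 g/s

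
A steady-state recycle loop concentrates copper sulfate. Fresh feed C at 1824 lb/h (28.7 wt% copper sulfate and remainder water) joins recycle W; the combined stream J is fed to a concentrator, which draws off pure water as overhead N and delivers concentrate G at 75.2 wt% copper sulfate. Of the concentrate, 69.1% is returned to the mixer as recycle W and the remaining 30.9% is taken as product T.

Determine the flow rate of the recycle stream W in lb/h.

1557 lb/h

Overall copper sulfate balance (none leaves overhead): copper sulfate in fresh feed = copper sulfate in product, i.e. 1824×0.287 = (1−0.691)·G·0.752.
G = 523.49/(0.752×0.309) = 2252.8 lb/h.
Recycle W = 0.691×2252.8 = 1556.7 lb/h.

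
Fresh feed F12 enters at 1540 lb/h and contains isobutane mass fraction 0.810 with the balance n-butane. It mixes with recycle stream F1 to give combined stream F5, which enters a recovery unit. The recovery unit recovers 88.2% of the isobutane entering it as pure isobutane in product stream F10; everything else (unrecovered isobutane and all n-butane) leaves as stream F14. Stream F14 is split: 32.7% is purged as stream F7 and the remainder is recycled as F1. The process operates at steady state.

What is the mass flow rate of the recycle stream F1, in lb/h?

709.8 lb/h

n-butane enters only via F12 and leaves only via the purge: 1540×0.190 = 0.327×(n-butane in F14), and the recovery unit passes all n-butane, so n-butane in F5 = n-butane in F14 = 894.8 lb/h.
isobutane in F5: m_A = 1540×0.810 + (1−0.327)·(1−0.882)·m_A, so m_A = 1247.4/0.9206 = 1355 lb/h.
F14 = (1−0.882)×1355 + 894.8 = 1054.7 lb/h.
Recycle F1 = (1−0.327)×1054.7 = 709.81 lb/h.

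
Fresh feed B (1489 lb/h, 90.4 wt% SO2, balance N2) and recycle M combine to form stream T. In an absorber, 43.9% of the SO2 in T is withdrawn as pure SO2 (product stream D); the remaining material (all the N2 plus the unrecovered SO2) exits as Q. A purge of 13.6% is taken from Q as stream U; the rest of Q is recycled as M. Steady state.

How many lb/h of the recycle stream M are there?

2174 lb/h

N2 enters only via B and leaves only via the purge: 1489×0.096 = 0.136×(N2 in Q), and the absorber passes all N2, so N2 in T = N2 in Q = 1051.1 lb/h.
SO2 in T: m_A = 1489×0.904 + (1−0.136)·(1−0.439)·m_A, so m_A = 1346.1/0.5153 = 2612.2 lb/h.
Q = (1−0.439)×2612.2 + 1051.1 = 2516.5 lb/h.
Recycle M = (1−0.136)×2516.5 = 2174.3 lb/h.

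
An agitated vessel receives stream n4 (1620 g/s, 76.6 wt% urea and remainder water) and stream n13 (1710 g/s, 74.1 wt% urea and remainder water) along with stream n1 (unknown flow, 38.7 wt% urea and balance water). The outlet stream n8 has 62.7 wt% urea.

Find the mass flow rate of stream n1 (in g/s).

Let n1 be the unknown flow. Total out = 3330 + n1.
urea balance: 2508 + 0.387·n1 = 0.627·(3330 + n1)
(0.387 − 0.627)·n1 = 0.627×3330 − 2508 = -420.12
n1 = -420.12 / -0.240 = 1750.5 g/s

1750 g/s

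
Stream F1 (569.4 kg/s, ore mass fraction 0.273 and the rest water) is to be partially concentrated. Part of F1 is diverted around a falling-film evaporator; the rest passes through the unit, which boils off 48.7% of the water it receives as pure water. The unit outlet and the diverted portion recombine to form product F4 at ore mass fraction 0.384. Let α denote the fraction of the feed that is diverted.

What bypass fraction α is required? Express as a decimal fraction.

All 569.4×0.273 = 155.45 kg/s of ore reaches F4, so F4 = 155.45/0.384 = 404.81 kg/s and vapour = 164.59 kg/s.
The evaporator receives (1−α)·569.4 of feed at 0.727 water and removes 0.487 of that water:
0.487×0.727×(1−α)×569.4 = 164.59
(1−α) = 164.59/201.6 = 0.8164;  α = 0.1836.

0.184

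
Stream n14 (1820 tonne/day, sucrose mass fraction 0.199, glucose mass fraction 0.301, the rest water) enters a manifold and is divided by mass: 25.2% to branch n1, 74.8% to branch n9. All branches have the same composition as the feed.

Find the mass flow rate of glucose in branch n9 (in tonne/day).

409.8 tonne/day

Branch n9 total = 0.748×1820 = 1361.4 tonne/day.
glucose in n9 = 0.301×1361.4 = 409.77 tonne/day.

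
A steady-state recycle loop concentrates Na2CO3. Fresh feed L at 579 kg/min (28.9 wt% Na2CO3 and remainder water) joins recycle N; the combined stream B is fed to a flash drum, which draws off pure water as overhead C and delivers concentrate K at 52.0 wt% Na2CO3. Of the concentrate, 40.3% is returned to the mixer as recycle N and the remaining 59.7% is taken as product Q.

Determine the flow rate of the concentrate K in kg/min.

Overall Na2CO3 balance (none leaves overhead): Na2CO3 in fresh feed = Na2CO3 in product, i.e. 579×0.289 = (1−0.403)·K·0.520.
K = 167.33/(0.520×0.597) = 539.01 kg/min.

539 kg/min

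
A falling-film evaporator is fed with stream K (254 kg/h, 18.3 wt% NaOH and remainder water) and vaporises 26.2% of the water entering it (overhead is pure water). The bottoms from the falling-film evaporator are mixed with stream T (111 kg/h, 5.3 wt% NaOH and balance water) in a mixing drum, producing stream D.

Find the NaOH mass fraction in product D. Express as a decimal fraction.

Vapour removed = 0.262×0.817×254 = 54.37 kg/h; concentrate = 199.63 kg/h.
NaOH reaching the mixer = 46.482 (from concentrate) + 111×0.053 = 52.365 kg/h.
Product flow = 199.63 + 111 = 310.63 kg/h; NaOH fraction = 0.169.

0.169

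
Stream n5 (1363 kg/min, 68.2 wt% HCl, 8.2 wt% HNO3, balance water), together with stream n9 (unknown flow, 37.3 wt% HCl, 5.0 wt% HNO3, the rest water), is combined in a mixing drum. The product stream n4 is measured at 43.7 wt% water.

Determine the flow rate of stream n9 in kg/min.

Let n9 be the unknown flow. Total out = 1363 + n9.
water balance: 321.67 + 0.577·n9 = 0.437·(1363 + n9)
(0.577 − 0.437)·n9 = 0.437×1363 − 321.67 = 273.96
n9 = 273.96 / 0.140 = 1956.9 kg/min

1957 kg/min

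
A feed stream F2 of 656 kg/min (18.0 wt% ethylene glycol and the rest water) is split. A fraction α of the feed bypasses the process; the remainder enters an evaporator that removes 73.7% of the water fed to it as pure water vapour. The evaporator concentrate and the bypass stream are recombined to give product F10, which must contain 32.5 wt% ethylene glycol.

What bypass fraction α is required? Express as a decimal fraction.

0.262

All 656×0.180 = 118.08 kg/min of ethylene glycol reaches F10, so F10 = 118.08/0.325 = 363.32 kg/min and vapour = 292.68 kg/min.
The evaporator receives (1−α)·656 of feed at 0.820 water and removes 0.737 of that water:
0.737×0.820×(1−α)×656 = 292.68
(1−α) = 292.68/396.45 = 0.7382;  α = 0.2618.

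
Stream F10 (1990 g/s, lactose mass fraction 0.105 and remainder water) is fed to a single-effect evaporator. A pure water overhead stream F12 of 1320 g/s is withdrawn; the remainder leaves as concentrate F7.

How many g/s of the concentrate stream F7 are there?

670 g/s

Concentrate = 1990 − 1320 = 670 g/s.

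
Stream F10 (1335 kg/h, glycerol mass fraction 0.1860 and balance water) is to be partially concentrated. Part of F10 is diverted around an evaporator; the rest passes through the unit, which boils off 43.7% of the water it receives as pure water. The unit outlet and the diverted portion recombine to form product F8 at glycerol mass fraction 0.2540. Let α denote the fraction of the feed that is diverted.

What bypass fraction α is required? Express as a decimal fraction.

All 1335×0.186 = 248.31 kg/h of glycerol reaches F8, so F8 = 248.31/0.254 = 977.6 kg/h and vapour = 357.4 kg/h.
The evaporator receives (1−α)·1335 of feed at 0.814 water and removes 0.437 of that water:
0.437×0.814×(1−α)×1335 = 357.4
(1−α) = 357.4/474.88 = 0.7526;  α = 0.2474.

0.247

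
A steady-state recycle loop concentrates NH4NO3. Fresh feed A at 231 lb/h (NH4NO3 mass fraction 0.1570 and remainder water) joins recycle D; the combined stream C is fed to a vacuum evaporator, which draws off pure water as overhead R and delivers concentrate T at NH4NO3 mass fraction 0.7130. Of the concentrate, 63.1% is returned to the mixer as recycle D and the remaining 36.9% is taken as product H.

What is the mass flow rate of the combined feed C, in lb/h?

318 lb/h

Overall NH4NO3 balance (none leaves overhead): NH4NO3 in fresh feed = NH4NO3 in product, i.e. 231×0.157 = (1−0.631)·T·0.713.
T = 36.267/(0.713×0.369) = 137.85 lb/h.
Recycle D = 0.631×137.85 = 86.981 lb/h.
Combined feed C = 231 + 86.981 = 317.98 lb/h.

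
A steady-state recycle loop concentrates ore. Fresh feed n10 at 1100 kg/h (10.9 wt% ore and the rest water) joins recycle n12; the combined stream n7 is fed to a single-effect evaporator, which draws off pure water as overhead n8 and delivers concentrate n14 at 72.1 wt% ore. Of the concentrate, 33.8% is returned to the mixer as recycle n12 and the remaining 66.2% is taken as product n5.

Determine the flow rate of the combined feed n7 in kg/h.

Overall ore balance (none leaves overhead): ore in fresh feed = ore in product, i.e. 1100×0.109 = (1−0.338)·n14·0.721.
n14 = 119.9/(0.721×0.662) = 251.2 kg/h.
Recycle n12 = 0.338×251.2 = 84.907 kg/h.
Combined feed n7 = 1100 + 84.907 = 1184.9 kg/h.

1185 kg/h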